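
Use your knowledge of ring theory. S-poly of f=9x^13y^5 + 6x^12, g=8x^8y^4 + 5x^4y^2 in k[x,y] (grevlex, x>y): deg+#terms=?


LT(f)=9x^13y^5, LT(g)=8x^8y^4
lcm(LM)=x^13y^5
S(f,g) (scaled by 72 to clear denominators) = 8*f - 9x^5y*g = 48x^12 - 45x^9y^3
2 terms, deg 12.
12+2=14


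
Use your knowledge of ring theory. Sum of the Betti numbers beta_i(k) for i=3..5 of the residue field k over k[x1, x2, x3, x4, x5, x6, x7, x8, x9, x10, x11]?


Koszul resolution: beta_i(k)=C(n,i), n=11
C(11,3)=165, C(11,4)=330, C(11,5)=462
Sum=957


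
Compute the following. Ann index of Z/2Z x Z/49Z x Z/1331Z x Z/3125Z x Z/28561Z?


Exponent = lcm of the cyclic orders; pairwise coprime => product.
2^1*7^2*11^3*5^5*13^4=2*49*1331*3125*28561=11641999118750


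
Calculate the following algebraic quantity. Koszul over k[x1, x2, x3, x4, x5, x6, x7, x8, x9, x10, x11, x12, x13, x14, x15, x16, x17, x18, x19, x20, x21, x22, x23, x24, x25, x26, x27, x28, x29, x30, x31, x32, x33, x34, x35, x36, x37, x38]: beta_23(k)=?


C(n,i)=C(38,23)=15471286560


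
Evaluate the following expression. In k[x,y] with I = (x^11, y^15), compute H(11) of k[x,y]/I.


k[x,y], I = (x^11, y^15), d = 11
Need i < 11 and d-i < 15.
Range: 0 <= i <= 10.
H(11) = 11


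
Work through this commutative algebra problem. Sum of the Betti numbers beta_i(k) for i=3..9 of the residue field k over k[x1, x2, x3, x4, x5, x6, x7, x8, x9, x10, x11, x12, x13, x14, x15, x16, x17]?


Koszul resolution: beta_i(k)=C(n,i), n=17
C(17,3)=680, C(17,4)=2380, C(17,5)=6188, C(17,6)=12376, C(17,7)=19448, C(17,8)=24310, C(17,9)=24310
Sum=89692


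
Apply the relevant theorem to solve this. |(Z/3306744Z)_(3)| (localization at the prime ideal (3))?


3-primary part: 3306744=3^10*56
Size=3^10=59049


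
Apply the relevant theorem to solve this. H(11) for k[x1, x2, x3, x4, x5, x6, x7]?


C(d+n-1,n-1)=C(17,6)=12376


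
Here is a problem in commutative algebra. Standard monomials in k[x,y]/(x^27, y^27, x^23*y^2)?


k[x,y]/I, I = (x^27, y^27, x^23*y^2)
Rect: 27x27=729. Corner: (27-23)x(27-2)=100.
dim = 729-100 = 629


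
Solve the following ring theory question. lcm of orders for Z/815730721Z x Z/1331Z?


Exponent = lcm of the cyclic orders; pairwise coprime => product.
13^8*11^3=815730721*1331=1085737589651


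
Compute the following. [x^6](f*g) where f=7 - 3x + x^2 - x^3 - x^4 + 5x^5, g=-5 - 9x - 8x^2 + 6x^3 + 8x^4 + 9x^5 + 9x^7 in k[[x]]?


[x^6] = sum a_i*b_j, i+j=6
  -3*9=-27
  1*8=8
  -1*6=-6
  -1*-8=8
  5*-9=-45
Sum=-62


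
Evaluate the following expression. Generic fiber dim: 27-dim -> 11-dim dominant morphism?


dim(fiber)=dim(X)-dim(Y)=27-11=16


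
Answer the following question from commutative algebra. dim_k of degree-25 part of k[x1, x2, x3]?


C(d+n-1,n-1)=C(27,2)=351


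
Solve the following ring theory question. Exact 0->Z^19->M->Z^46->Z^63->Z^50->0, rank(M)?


Alt sum=0:
(-1)^0*19 + (-1)^1*? + (-1)^2*46 + (-1)^3*63 + (-1)^4*50=0
rank(M)=52


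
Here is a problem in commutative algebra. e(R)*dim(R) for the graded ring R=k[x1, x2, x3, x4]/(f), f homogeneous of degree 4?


e(R)=deg(f)=4, dim(R)=4-1=3
e*dim=4*3=12


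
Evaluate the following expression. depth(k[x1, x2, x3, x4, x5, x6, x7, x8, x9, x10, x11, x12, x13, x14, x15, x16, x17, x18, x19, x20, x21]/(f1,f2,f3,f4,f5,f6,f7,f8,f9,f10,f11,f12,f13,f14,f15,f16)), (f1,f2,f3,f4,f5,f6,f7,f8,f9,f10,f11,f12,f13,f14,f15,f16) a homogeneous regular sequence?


depth(R)=21
depth(R/I)=21-16=5


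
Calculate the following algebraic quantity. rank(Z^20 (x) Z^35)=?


rank(M(x)N) = rank(M)*rank(N)
20*35 = 700


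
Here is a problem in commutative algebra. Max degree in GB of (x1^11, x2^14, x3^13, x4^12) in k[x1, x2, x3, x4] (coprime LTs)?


Pure powers, coprime LTs => already GB.
Degrees: 11, 14, 13, 12
Max=14


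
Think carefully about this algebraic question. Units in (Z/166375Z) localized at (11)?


Local ring = Z/1331Z.
phi(1331) = 11^2*(11-1) = 1210


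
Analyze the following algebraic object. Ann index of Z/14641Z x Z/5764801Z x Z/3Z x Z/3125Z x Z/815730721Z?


Exponent = lcm of the cyclic orders; pairwise coprime => product.
11^4*7^8*3^1*5^5*13^8=14641*5764801*3*3125*815730721=645465680326260177759375


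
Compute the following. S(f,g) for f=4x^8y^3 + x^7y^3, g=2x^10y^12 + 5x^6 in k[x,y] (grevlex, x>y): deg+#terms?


LT(f)=4x^8y^3, LT(g)=2x^10y^12
lcm(LM)=x^10y^12
S(f,g) (scaled by 8 to clear denominators) = 2x^2y^9*f - 4*g = 2x^9y^12 - 20x^6
2 terms, deg 21.
21+2=23


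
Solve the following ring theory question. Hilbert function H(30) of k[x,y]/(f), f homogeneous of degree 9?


H(t)=d for t>=d-1.
d=9, t=30
H(30)=9


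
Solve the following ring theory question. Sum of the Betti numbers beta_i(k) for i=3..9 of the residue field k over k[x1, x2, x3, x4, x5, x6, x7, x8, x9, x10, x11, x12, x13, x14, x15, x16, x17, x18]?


Koszul resolution: beta_i(k)=C(n,i), n=18
C(18,3)=816, C(18,4)=3060, C(18,5)=8568, C(18,6)=18564, C(18,7)=31824, C(18,8)=43758, C(18,9)=48620
Sum=155210


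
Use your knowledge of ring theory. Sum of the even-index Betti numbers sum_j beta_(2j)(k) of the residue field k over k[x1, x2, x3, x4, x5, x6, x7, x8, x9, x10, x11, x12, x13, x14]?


Koszul resolution: beta_i(k)=C(n,i), n=14
sum_even C(14,i) = 2^(n-1) = 2^13 = 8192


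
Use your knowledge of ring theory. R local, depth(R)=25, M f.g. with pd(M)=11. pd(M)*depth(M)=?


pd+depth=25
depth=25-11=14
pd*depth=11*14=154


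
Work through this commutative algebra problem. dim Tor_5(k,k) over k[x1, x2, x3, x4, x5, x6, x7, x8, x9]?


Koszul: C(n,i)=C(9,5)=126


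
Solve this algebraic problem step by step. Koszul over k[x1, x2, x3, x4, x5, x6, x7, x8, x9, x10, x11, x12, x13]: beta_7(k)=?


C(n,i)=C(13,7)=1716


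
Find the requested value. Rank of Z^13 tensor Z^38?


rank(M(x)N) = rank(M)*rank(N)
13*38 = 494


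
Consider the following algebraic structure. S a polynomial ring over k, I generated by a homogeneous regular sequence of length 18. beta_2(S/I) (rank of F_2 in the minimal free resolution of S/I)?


Regular sequence => Koszul complex is the minimal free resolution.
Syz_1 minimally generated by Koszul relations f_i*e_j - f_j*e_i (i<j): mu(Syz_1) = beta_2 = C(m,2) = m(m-1)/2
m=18
18*17/2 = 153


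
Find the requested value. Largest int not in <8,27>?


gcd(8,27)=1 => F=ab-a-b=8*27-8-27=216-35=181


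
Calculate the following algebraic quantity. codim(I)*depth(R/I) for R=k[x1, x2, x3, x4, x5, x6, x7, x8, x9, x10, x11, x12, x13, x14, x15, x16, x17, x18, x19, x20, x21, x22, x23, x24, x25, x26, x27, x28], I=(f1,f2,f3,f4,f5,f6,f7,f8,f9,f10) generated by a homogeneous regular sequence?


codim=10, depth=dim(R/I)=28-10=18
Product=10*18=180


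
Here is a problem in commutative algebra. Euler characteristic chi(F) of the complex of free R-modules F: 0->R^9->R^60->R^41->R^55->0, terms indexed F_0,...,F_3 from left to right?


chi = sum (-1)^i * rank:
(-1)^0*9=9
(-1)^1*60=-60
(-1)^2*41=41
(-1)^3*55=-55
chi=-65


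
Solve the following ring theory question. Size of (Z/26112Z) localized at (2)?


2-primary part: 26112=2^9*51
Size=2^9=512


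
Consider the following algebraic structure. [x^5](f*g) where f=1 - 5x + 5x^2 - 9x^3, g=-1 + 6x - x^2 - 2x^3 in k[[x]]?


[x^5] = sum a_i*b_j, i+j=5
  5*-2=-10
  -9*-1=9
Sum=-1


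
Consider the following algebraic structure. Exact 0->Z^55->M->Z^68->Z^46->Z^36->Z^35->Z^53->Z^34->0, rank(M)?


Alt sum=0:
(-1)^0*55 + (-1)^1*? + (-1)^2*68 + (-1)^3*46 + (-1)^4*36 + (-1)^5*35 + (-1)^6*53 + (-1)^7*34=0
rank(M)=97


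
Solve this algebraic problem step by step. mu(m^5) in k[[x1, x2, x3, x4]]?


C(n+d-1,d)=C(8,5)=56


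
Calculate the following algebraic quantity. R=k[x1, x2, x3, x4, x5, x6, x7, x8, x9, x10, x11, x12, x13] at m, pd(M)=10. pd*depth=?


pd+depth=13
depth=13-10=3
pd*depth=10*3=30


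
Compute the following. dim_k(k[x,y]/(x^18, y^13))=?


Basis: x^i*y^j, i<18, j<13
18*13=234


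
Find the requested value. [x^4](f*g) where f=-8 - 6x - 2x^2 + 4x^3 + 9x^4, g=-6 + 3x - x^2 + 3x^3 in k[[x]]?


[x^4] = sum a_i*b_j, i+j=4
  -6*3=-18
  -2*-1=2
  4*3=12
  9*-6=-54
Sum=-58


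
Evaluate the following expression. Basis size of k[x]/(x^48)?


Basis: 1,x,...,x^47
dim=48


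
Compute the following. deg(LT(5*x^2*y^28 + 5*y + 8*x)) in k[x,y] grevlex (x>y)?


LT: 5*x^2*y^28
deg_x=2, deg_y=28
Total=2+28=30


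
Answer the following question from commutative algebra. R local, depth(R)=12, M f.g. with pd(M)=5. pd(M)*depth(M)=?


pd+depth=12
depth=12-5=7
pd*depth=5*7=35


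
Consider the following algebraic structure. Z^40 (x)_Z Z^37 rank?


rank(M(x)N) = rank(M)*rank(N)
40*37 = 1480


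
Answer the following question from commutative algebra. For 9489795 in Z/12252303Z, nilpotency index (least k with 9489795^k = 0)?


9489795^k mod 12252303:
k=1: 9489795
k=2: 5508090
k=3: 4658283
k=4: 777924
k=5: 8168202
k=6: 0
First zero at k = 6


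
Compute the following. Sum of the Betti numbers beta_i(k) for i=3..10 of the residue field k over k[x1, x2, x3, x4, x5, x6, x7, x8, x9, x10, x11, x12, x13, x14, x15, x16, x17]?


Koszul resolution: beta_i(k)=C(n,i), n=17
C(17,3)=680, C(17,4)=2380, C(17,5)=6188, C(17,6)=12376, C(17,7)=19448, C(17,8)=24310, C(17,9)=24310, C(17,10)=19448
Sum=109140


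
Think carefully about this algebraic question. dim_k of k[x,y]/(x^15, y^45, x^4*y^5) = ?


k[x,y]/I, I = (x^15, y^45, x^4*y^5)
Rect: 15x45=675. Corner: (15-4)x(45-5)=440.
dim = 675-440 = 235


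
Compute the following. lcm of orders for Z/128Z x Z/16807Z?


Exponent = lcm of the cyclic orders; pairwise coprime => product.
2^7*7^5=128*16807=2151296


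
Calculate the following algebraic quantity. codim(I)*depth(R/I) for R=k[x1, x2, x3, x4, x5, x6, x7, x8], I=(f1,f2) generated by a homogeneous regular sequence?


codim=2, depth=dim(R/I)=8-2=6
Product=2*6=12


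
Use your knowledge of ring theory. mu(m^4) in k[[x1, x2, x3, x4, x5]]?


C(n+d-1,d)=C(8,4)=70


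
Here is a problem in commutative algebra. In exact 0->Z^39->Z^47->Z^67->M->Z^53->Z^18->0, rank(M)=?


Alt sum=0:
(-1)^0*39 + (-1)^1*47 + (-1)^2*67 + (-1)^3*? + (-1)^4*53 + (-1)^5*18=0
rank(M)=94


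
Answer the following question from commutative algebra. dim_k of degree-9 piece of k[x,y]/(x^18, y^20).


k[x,y], I = (x^18, y^20), d = 9
Need i < 18 and d-i < 20.
Range: 0 <= i <= 9.
H(9) = 10


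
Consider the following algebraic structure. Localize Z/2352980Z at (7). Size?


7-primary part: 2352980=7^6*20
Size=7^6=117649


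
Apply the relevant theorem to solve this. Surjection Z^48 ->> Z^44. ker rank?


rank(ker) = 48-44 = 4


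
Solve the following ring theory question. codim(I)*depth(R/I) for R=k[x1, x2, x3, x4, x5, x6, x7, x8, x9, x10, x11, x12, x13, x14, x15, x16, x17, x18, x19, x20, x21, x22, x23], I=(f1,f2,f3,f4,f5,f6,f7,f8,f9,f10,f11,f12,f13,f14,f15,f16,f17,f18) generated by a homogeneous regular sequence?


codim=18, depth=dim(R/I)=23-18=5
Product=18*5=90


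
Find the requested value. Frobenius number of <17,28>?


gcd(17,28)=1 => F=ab-a-b=17*28-17-28=476-45=431


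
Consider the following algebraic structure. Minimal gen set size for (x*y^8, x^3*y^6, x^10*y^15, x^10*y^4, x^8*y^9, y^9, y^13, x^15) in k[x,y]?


Remove redundant (divisible by others).
y^13 redundant.
x^8*y^9 redundant.
x^10*y^15 redundant.
Min: x^15, x^10*y^4, x^3*y^6, x*y^8, y^9
Count=5


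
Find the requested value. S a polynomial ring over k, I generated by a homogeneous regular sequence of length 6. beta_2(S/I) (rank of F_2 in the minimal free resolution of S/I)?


Regular sequence => Koszul complex is the minimal free resolution.
Syz_1 minimally generated by Koszul relations f_i*e_j - f_j*e_i (i<j): mu(Syz_1) = beta_2 = C(m,2) = m(m-1)/2
m=6
6*5/2 = 15


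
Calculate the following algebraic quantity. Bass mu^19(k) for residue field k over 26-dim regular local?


C(n,i)=C(26,19)=657800


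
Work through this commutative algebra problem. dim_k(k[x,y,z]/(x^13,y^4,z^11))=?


Basis: x^iy^jz^k, i<13,j<4,k<11
13*4*11=572


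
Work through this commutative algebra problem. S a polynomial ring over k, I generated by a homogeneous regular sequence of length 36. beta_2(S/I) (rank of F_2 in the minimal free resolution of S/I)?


Regular sequence => Koszul complex is the minimal free resolution.
Syz_1 minimally generated by Koszul relations f_i*e_j - f_j*e_i (i<j): mu(Syz_1) = beta_2 = C(m,2) = m(m-1)/2
m=36
36*35/2 = 630


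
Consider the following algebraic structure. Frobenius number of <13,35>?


gcd(13,35)=1 => F=ab-a-b=13*35-13-35=455-48=407


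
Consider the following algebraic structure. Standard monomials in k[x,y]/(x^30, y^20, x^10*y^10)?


k[x,y]/I, I = (x^30, y^20, x^10*y^10)
Rect: 30x20=600. Corner: (30-10)x(20-10)=200.
dim = 600-200 = 400


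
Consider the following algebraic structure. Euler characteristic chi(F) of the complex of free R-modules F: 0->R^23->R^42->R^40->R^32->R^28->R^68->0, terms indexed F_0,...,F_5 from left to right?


chi = sum (-1)^i * rank:
(-1)^0*23=23
(-1)^1*42=-42
(-1)^2*40=40
(-1)^3*32=-32
(-1)^4*28=28
(-1)^5*68=-68
chi=-51


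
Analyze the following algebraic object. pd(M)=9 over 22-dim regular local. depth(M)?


pd+depth=depth(R)=22
depth=22-9=13


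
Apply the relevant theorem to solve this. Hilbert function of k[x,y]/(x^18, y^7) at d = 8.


k[x,y], I = (x^18, y^7), d = 8
Need i < 18 and d-i < 7.
Range: 2 <= i <= 8.
H(8) = 7


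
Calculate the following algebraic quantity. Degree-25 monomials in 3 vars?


C(d+n-1,n-1)=C(27,2)=351


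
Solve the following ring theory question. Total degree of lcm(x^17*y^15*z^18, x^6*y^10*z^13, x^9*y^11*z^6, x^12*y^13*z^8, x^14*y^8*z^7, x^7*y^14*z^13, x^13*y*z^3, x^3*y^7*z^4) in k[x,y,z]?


lcm = componentwise max:
x: max(17,6,9,12,14,7,13,3)=17
y: max(15,10,11,13,8,14,1,7)=15
z: max(18,13,6,8,7,13,3,4)=18
Total=17+15+18=50


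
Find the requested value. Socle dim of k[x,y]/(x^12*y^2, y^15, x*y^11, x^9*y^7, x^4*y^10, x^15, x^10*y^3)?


Socle = ann(m) = span of standard monomials u with x*u, y*u in I (staircase corners).
Minimal generators: x^15, x^12*y^2, x^10*y^3, x^9*y^7, x^4*y^10, x*y^11, y^15
Corners: y^14, x^3y^10, x^8y^9, x^9y^6, x^11y^2, x^14y
Socle dim=6


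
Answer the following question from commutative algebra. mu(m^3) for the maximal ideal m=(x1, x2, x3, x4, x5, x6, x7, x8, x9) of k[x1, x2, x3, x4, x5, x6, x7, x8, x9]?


Graded Nakayama: mu(m^d) = dim_k (m^d/m^(d+1)) = #degree-3 monomials in 9 vars
C(n+d-1,d)=C(11,3)=165


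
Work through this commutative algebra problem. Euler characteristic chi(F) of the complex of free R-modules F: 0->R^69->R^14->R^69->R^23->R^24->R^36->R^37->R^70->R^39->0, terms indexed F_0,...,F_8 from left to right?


chi = sum (-1)^i * rank:
(-1)^0*69=69
(-1)^1*14=-14
(-1)^2*69=69
(-1)^3*23=-23
(-1)^4*24=24
(-1)^5*36=-36
(-1)^6*37=37
(-1)^7*70=-70
(-1)^8*39=39
chi=95


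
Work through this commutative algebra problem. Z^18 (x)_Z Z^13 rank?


rank(M(x)N) = rank(M)*rank(N)
18*13 = 234


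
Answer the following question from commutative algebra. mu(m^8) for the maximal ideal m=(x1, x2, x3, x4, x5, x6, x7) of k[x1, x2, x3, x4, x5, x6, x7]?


Graded Nakayama: mu(m^d) = dim_k (m^d/m^(d+1)) = #degree-8 monomials in 7 vars
C(n+d-1,d)=C(14,8)=3003


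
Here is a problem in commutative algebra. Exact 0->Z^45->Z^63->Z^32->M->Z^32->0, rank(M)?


Alt sum=0:
(-1)^0*45 + (-1)^1*63 + (-1)^2*32 + (-1)^3*? + (-1)^4*32=0
rank(M)=46


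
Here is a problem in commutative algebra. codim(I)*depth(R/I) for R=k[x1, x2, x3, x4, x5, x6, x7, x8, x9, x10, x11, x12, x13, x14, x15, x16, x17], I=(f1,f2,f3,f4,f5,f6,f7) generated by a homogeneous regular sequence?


codim=7, depth=dim(R/I)=17-7=10
Product=7*10=70


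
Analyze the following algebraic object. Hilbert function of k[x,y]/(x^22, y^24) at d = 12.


k[x,y], I = (x^22, y^24), d = 12
Need i < 22 and d-i < 24.
Range: 0 <= i <= 12.
H(12) = 13


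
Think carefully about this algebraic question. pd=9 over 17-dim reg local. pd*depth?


pd+depth=17
depth=17-9=8
pd*depth=9*8=72


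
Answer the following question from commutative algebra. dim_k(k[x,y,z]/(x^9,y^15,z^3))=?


Basis: x^iy^jz^k, i<9,j<15,k<3
9*15*3=405


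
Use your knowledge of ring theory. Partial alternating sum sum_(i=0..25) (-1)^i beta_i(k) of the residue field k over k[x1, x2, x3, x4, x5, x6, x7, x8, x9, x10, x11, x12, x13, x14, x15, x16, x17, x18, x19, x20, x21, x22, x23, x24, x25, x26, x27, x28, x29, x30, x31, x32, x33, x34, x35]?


Koszul resolution: beta_i(k)=C(n,i), n=35
sum_(i=0..p) (-1)^i C(n,i) = (-1)^p C(n-1,p)
(-1)^25*C(34,25) = (-1)^25*52451256 = -52451256


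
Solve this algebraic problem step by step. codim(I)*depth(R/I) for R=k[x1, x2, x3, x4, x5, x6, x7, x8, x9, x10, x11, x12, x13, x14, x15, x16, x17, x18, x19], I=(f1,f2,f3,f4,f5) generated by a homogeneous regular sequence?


codim=5, depth=dim(R/I)=19-5=14
Product=5*14=70


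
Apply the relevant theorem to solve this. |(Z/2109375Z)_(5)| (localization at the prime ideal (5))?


5-primary part: 2109375=5^7*27
Size=5^7=78125


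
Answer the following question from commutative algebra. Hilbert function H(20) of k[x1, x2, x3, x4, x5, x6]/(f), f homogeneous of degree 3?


C(25,5)-C(22,5)=53130-26334=26796


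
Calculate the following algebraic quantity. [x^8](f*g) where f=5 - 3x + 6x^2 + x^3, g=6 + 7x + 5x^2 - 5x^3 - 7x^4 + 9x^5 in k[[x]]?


[x^8] = sum a_i*b_j, i+j=8
  1*9=9
Sum=9


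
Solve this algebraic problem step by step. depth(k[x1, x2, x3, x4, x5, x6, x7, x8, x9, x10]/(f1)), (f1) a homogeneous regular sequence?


depth(R)=10
depth(R/I)=10-1=9


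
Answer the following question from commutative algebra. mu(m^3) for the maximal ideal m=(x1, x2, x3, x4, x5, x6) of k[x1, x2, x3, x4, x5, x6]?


Graded Nakayama: mu(m^d) = dim_k (m^d/m^(d+1)) = #degree-3 monomials in 6 vars
C(n+d-1,d)=C(8,3)=56


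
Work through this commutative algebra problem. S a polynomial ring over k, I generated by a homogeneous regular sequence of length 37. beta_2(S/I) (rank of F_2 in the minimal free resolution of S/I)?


Regular sequence => Koszul complex is the minimal free resolution.
Syz_1 minimally generated by Koszul relations f_i*e_j - f_j*e_i (i<j): mu(Syz_1) = beta_2 = C(m,2) = m(m-1)/2
m=37
37*36/2 = 666


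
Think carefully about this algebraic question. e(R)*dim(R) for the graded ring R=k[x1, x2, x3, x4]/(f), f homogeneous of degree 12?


e(R)=deg(f)=12, dim(R)=4-1=3
e*dim=12*3=36


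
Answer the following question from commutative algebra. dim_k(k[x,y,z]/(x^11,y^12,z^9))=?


Basis: x^iy^jz^k, i<11,j<12,k<9
11*12*9=1188


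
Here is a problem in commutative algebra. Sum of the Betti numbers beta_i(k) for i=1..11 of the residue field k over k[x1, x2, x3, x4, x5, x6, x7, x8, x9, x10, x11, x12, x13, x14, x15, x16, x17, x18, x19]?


Koszul resolution: beta_i(k)=C(n,i), n=19
C(19,1)=19, C(19,2)=171, C(19,3)=969, C(19,4)=3876, C(19,5)=11628, C(19,6)=27132, C(19,7)=50388, C(19,8)=75582, C(19,9)=92378, C(19,10)=92378, C(19,11)=75582
Sum=430103


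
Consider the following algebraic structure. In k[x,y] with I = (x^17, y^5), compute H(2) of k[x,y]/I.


k[x,y], I = (x^17, y^5), d = 2
Need i < 17 and d-i < 5.
Range: 0 <= i <= 2.
H(2) = 3


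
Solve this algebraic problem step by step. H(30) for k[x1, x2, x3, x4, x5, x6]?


C(d+n-1,n-1)=C(35,5)=324632


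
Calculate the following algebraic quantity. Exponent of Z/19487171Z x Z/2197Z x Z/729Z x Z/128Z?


Exponent = lcm of the cyclic orders; pairwise coprime => product.
11^7*13^3*3^6*2^7=19487171*2197*729*128=3994996020073344


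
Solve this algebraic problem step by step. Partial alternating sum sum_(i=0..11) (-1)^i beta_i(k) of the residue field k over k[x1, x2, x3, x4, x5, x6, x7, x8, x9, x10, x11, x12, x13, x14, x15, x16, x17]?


Koszul resolution: beta_i(k)=C(n,i), n=17
sum_(i=0..p) (-1)^i C(n,i) = (-1)^p C(n-1,p)
(-1)^11*C(16,11) = (-1)^11*4368 = -4368


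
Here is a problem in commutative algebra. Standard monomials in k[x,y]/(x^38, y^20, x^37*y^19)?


k[x,y]/I, I = (x^38, y^20, x^37*y^19)
Rect: 38x20=760. Corner: (38-37)x(20-19)=1.
dim = 760-1 = 759


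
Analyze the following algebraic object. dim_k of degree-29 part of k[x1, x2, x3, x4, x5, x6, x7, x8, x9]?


C(d+n-1,n-1)=C(37,8)=38608020


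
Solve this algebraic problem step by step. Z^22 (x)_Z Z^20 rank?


rank(M(x)N) = rank(M)*rank(N)
22*20 = 440


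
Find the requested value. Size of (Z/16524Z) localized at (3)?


3-primary part: 16524=3^5*68
Size=3^5=243


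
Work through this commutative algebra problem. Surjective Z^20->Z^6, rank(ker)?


rank(ker) = 20-6 = 14


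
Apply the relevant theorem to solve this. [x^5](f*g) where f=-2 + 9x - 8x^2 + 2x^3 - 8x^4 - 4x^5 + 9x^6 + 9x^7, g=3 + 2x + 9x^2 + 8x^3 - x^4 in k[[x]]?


[x^5] = sum a_i*b_j, i+j=5
  9*-1=-9
  -8*8=-64
  2*9=18
  -8*2=-16
  -4*3=-12
Sum=-83


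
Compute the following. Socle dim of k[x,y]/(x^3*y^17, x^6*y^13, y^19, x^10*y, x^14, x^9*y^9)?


Socle = ann(m) = span of standard monomials u with x*u, y*u in I (staircase corners).
Minimal generators: x^14, x^10*y, x^9*y^9, x^6*y^13, x^3*y^17, y^19
Corners: x^2y^18, x^5y^16, x^8y^12, x^9y^8, x^13
Socle dim=5


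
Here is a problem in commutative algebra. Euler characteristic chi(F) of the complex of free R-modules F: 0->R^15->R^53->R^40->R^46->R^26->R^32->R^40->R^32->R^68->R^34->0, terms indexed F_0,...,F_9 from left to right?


chi = sum (-1)^i * rank:
(-1)^0*15=15
(-1)^1*53=-53
(-1)^2*40=40
(-1)^3*46=-46
(-1)^4*26=26
(-1)^5*32=-32
(-1)^6*40=40
(-1)^7*32=-32
(-1)^8*68=68
(-1)^9*34=-34
chi=-8


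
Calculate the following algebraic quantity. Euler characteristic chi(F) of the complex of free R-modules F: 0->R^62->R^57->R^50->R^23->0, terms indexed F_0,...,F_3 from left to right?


chi = sum (-1)^i * rank:
(-1)^0*62=62
(-1)^1*57=-57
(-1)^2*50=50
(-1)^3*23=-23
chi=32


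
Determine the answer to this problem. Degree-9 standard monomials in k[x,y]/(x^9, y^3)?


k[x,y], I = (x^9, y^3), d = 9
Need i < 9 and d-i < 3.
Range: 7 <= i <= 8.
H(9) = 2


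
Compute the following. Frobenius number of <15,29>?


gcd(15,29)=1 => F=ab-a-b=15*29-15-29=435-44=391


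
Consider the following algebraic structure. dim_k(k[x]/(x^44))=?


Basis: 1,x,...,x^43
dim=44


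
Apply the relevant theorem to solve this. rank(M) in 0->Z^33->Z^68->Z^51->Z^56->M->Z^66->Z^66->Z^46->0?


Alt sum=0:
(-1)^0*33 + (-1)^1*68 + (-1)^2*51 + (-1)^3*56 + (-1)^4*? + (-1)^5*66 + (-1)^6*66 + (-1)^7*46=0
rank(M)=86


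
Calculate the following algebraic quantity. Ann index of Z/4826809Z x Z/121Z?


Exponent = lcm of the cyclic orders; pairwise coprime => product.
13^6*11^2=4826809*121=584043889


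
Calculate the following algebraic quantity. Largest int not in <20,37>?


gcd(20,37)=1 => F=ab-a-b=20*37-20-37=740-57=683


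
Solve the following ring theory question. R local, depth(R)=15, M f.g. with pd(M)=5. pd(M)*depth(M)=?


pd+depth=15
depth=15-5=10
pd*depth=5*10=50


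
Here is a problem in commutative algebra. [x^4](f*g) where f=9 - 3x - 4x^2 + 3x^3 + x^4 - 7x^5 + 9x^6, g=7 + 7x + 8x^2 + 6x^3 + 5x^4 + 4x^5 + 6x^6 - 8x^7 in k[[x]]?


[x^4] = sum a_i*b_j, i+j=4
  9*5=45
  -3*6=-18
  -4*8=-32
  3*7=21
  1*7=7
Sum=23


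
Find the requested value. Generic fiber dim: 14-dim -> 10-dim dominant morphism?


dim(fiber)=dim(X)-dim(Y)=14-10=4


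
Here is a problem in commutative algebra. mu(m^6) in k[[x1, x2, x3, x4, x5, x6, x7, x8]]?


C(n+d-1,d)=C(13,6)=1716


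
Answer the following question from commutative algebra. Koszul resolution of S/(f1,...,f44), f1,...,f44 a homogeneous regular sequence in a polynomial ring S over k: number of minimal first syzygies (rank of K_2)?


Regular sequence => Koszul complex is the minimal free resolution.
Syz_1 minimally generated by Koszul relations f_i*e_j - f_j*e_i (i<j): mu(Syz_1) = beta_2 = C(m,2) = m(m-1)/2
m=44
44*43/2 = 946


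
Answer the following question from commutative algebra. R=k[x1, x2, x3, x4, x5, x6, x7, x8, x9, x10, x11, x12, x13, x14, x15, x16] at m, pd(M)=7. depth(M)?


pd+depth=depth(R)=16
depth=16-7=9


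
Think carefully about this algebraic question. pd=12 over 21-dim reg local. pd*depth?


pd+depth=21
depth=21-12=9
pd*depth=12*9=108


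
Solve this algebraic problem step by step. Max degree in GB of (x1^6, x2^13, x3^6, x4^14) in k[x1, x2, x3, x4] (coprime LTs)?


Pure powers, coprime LTs => already GB.
Degrees: 6, 13, 6, 14
Max=14


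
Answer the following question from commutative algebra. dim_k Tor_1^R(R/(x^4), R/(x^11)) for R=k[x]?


Tor_1(R/I,R/J)=(I cap J)/IJ=(x^11)/(x^15)
dim=15-11=min(4,11)=4


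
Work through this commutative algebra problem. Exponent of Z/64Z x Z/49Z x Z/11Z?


Exponent = lcm of the cyclic orders; pairwise coprime => product.
2^6*7^2*11^1=64*49*11=34496


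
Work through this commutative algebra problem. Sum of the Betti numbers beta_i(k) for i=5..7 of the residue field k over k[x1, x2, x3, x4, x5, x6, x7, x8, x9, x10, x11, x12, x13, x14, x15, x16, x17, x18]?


Koszul resolution: beta_i(k)=C(n,i), n=18
C(18,5)=8568, C(18,6)=18564, C(18,7)=31824
Sum=58956


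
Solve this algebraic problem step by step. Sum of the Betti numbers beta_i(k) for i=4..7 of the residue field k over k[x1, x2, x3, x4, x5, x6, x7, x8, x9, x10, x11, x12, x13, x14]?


Koszul resolution: beta_i(k)=C(n,i), n=14
C(14,4)=1001, C(14,5)=2002, C(14,6)=3003, C(14,7)=3432
Sum=9438


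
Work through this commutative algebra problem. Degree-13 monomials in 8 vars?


C(d+n-1,n-1)=C(20,7)=77520


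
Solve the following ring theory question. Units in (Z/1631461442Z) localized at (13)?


Local ring = Z/815730721Z.
phi(815730721) = 13^7*(13-1) = 752982204


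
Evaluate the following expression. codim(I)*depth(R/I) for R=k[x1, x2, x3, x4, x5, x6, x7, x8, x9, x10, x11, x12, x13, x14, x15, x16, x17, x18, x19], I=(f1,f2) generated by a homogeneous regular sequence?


codim=2, depth=dim(R/I)=19-2=17
Product=2*17=34


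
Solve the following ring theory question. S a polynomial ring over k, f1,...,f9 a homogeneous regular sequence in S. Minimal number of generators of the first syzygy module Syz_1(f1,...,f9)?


Regular sequence => Koszul complex is the minimal free resolution.
Syz_1 minimally generated by Koszul relations f_i*e_j - f_j*e_i (i<j): mu(Syz_1) = beta_2 = C(m,2) = m(m-1)/2
m=9
9*8/2 = 36


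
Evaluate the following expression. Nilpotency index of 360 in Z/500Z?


360^k mod 500:
k=1: 360
k=2: 100
k=3: 0
First zero at k = 3


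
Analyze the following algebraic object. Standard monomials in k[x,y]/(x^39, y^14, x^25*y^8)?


k[x,y]/I, I = (x^39, y^14, x^25*y^8)
Rect: 39x14=546. Corner: (39-25)x(14-8)=84.
dim = 546-84 = 462


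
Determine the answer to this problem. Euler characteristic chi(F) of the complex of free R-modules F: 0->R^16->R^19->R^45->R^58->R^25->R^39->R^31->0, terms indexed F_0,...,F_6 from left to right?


chi = sum (-1)^i * rank:
(-1)^0*16=16
(-1)^1*19=-19
(-1)^2*45=45
(-1)^3*58=-58
(-1)^4*25=25
(-1)^5*39=-39
(-1)^6*31=31
chi=1


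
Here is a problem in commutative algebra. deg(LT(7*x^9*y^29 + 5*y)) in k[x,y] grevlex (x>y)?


LT: 7*x^9*y^29
deg_x=9, deg_y=29
Total=9+29=38


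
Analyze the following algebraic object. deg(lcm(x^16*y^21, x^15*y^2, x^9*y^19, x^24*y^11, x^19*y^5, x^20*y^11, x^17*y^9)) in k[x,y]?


lcm = componentwise max:
x: max(16,15,9,24,19,20,17)=24
y: max(21,2,19,11,5,11,9)=21
Total=24+21=45


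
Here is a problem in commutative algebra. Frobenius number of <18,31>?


gcd(18,31)=1 => F=ab-a-b=18*31-18-31=558-49=509


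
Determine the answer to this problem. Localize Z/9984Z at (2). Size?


2-primary part: 9984=2^8*39
Size=2^8=256


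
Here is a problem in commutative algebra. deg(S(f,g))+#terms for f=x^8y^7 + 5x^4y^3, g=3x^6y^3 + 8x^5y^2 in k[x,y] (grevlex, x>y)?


LT(f)=x^8y^7, LT(g)=3x^6y^3
lcm(LM)=x^8y^7
S(f,g) (scaled by 3 to clear denominators) = 3*f - x^2y^4*g = -8x^7y^6 + 15x^4y^3
2 terms, deg 13.
13+2=15


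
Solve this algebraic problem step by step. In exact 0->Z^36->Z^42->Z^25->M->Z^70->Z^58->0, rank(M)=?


Alt sum=0:
(-1)^0*36 + (-1)^1*42 + (-1)^2*25 + (-1)^3*? + (-1)^4*70 + (-1)^5*58=0
rank(M)=31


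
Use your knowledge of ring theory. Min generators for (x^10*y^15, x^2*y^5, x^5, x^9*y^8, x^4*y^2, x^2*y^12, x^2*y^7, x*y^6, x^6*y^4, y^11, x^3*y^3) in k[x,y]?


Remove redundant (divisible by others).
x^2*y^12 redundant.
x^10*y^15 redundant.
x^9*y^8 redundant.
x^6*y^4 redundant.
x^2*y^7 redundant.
Min: x^5, x^4*y^2, x^3*y^3, x^2*y^5, x*y^6, y^11
Count=6


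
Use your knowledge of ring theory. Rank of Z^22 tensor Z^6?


rank(M(x)N) = rank(M)*rank(N)
22*6 = 132


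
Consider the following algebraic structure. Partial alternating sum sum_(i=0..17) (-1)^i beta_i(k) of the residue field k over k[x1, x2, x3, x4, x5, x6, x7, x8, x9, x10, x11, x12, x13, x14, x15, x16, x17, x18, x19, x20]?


Koszul resolution: beta_i(k)=C(n,i), n=20
sum_(i=0..p) (-1)^i C(n,i) = (-1)^p C(n-1,p)
(-1)^17*C(19,17) = (-1)^17*171 = -171


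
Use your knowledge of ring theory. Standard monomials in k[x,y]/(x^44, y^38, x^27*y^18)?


k[x,y]/I, I = (x^44, y^38, x^27*y^18)
Rect: 44x38=1672. Corner: (44-27)x(38-18)=340.
dim = 1672-340 = 1332


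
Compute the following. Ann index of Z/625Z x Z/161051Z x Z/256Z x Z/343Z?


Exponent = lcm of the cyclic orders; pairwise coprime => product.
5^4*11^5*2^8*7^3=625*161051*256*343=8838478880000


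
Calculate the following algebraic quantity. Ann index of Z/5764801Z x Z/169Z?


Exponent = lcm of the cyclic orders; pairwise coprime => product.
7^8*13^2=5764801*169=974251369


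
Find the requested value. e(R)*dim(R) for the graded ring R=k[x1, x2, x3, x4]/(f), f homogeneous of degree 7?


e(R)=deg(f)=7, dim(R)=4-1=3
e*dim=7*3=21


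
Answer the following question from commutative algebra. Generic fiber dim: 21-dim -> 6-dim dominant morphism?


dim(fiber)=dim(X)-dim(Y)=21-6=15


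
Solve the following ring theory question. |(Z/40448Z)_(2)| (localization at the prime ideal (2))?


2-primary part: 40448=2^9*79
Size=2^9=512


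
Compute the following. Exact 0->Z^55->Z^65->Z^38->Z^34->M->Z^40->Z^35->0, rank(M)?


Alt sum=0:
(-1)^0*55 + (-1)^1*65 + (-1)^2*38 + (-1)^3*34 + (-1)^4*? + (-1)^5*40 + (-1)^6*35=0
rank(M)=11


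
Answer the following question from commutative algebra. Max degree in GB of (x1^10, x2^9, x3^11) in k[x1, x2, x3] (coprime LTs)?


Pure powers, coprime LTs => already GB.
Degrees: 10, 9, 11
Max=11


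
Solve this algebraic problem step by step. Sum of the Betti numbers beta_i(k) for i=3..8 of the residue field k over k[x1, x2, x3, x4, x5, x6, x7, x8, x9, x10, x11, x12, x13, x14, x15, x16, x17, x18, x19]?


Koszul resolution: beta_i(k)=C(n,i), n=19
C(19,3)=969, C(19,4)=3876, C(19,5)=11628, C(19,6)=27132, C(19,7)=50388, C(19,8)=75582
Sum=169575


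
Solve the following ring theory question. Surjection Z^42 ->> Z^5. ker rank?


rank(ker) = 42-5 = 37


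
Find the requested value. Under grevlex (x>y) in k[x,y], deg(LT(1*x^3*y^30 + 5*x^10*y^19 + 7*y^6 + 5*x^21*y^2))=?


LT: 1*x^3*y^30
deg_x=3, deg_y=30
Total=3+30=33


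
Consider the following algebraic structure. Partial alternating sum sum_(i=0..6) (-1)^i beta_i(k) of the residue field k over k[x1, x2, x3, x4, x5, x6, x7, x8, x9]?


Koszul resolution: beta_i(k)=C(n,i), n=9
sum_(i=0..p) (-1)^i C(n,i) = (-1)^p C(n-1,p)
(-1)^6*C(8,6) = (-1)^6*28 = 28


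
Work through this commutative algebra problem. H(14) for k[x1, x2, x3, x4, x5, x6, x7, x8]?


C(d+n-1,n-1)=C(21,7)=116280


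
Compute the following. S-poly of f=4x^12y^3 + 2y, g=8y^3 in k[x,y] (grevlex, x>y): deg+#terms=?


LT(f)=4x^12y^3, LT(g)=8y^3
lcm(LM)=x^12y^3
S(f,g) (scaled by 32 to clear denominators) = 8*f - 4x^12*g = 16y
1 terms, deg 1.
1+1=2


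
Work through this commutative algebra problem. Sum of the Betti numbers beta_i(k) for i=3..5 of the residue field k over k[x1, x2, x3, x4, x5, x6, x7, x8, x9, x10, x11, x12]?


Koszul resolution: beta_i(k)=C(n,i), n=12
C(12,3)=220, C(12,4)=495, C(12,5)=792
Sum=1507


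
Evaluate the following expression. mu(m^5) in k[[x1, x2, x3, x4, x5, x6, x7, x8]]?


C(n+d-1,d)=C(12,5)=792


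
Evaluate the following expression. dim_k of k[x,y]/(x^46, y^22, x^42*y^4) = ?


k[x,y]/I, I = (x^46, y^22, x^42*y^4)
Rect: 46x22=1012. Corner: (46-42)x(22-4)=72.
dim = 1012-72 = 940


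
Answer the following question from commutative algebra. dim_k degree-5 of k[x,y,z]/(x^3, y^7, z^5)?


Need i<3, j<7, k<5 with i+j+k=5.
For each i, j ranges over max(0,5-i-4)..min(6,5-i):
  i=0: j in [1,5] -> 5
  i=1: j in [0,4] -> 5
  i=2: j in [0,3] -> 4
H(5) = 5+5+4 = 14


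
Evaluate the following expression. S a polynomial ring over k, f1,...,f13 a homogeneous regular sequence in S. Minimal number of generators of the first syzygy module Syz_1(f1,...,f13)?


Regular sequence => Koszul complex is the minimal free resolution.
Syz_1 minimally generated by Koszul relations f_i*e_j - f_j*e_i (i<j): mu(Syz_1) = beta_2 = C(m,2) = m(m-1)/2
m=13
13*12/2 = 78


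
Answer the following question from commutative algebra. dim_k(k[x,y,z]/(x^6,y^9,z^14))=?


Basis: x^iy^jz^k, i<6,j<9,k<14
6*9*14=756


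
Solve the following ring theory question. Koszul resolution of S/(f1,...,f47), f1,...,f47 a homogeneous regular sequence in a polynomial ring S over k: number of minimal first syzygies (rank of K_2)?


Regular sequence => Koszul complex is the minimal free resolution.
Syz_1 minimally generated by Koszul relations f_i*e_j - f_j*e_i (i<j): mu(Syz_1) = beta_2 = C(m,2) = m(m-1)/2
m=47
47*46/2 = 1081


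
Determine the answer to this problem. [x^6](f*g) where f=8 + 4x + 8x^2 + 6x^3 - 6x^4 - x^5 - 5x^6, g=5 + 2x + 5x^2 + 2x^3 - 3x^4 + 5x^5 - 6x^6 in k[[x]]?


[x^6] = sum a_i*b_j, i+j=6
  8*-6=-48
  4*5=20
  8*-3=-24
  6*2=12
  -6*5=-30
  -1*2=-2
  -5*5=-25
Sum=-97


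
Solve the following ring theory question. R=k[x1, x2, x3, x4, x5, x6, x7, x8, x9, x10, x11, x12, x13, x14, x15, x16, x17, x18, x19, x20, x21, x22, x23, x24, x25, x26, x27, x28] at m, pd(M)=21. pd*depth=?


pd+depth=28
depth=28-21=7
pd*depth=21*7=147


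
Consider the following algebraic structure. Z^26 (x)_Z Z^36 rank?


rank(M(x)N) = rank(M)*rank(N)
26*36 = 936


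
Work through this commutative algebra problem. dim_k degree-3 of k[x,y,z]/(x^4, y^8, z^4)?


Need i<4, j<8, k<4 with i+j+k=3.
For each i, j ranges over max(0,3-i-3)..min(7,3-i):
  i=0: j in [0,3] -> 4
  i=1: j in [0,2] -> 3
  i=2: j in [0,1] -> 2
  i=3: j in [0,0] -> 1
H(3) = 4+3+2+1 = 10


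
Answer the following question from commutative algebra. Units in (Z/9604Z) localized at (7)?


Local ring = Z/2401Z.
phi(2401) = 7^3*(7-1) = 2058


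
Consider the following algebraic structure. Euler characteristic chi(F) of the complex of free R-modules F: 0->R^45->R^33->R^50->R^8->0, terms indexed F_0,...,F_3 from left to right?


chi = sum (-1)^i * rank:
(-1)^0*45=45
(-1)^1*33=-33
(-1)^2*50=50
(-1)^3*8=-8
chi=54


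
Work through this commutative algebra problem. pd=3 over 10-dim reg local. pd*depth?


pd+depth=10
depth=10-3=7
pd*depth=3*7=21


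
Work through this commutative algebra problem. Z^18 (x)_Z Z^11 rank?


rank(M(x)N) = rank(M)*rank(N)
18*11 = 198


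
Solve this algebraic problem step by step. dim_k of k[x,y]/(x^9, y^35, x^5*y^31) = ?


k[x,y]/I, I = (x^9, y^35, x^5*y^31)
Rect: 9x35=315. Corner: (9-5)x(35-31)=16.
dim = 315-16 = 299


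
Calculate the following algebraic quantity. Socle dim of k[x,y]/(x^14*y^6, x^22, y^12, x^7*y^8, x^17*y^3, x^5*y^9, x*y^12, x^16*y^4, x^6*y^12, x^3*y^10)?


Socle = ann(m) = span of standard monomials u with x*u, y*u in I (staircase corners).
Redundant generators: x^6*y^12, x*y^12
Minimal generators: x^22, x^17*y^3, x^16*y^4, x^14*y^6, x^7*y^8, x^5*y^9, x^3*y^10, y^12
Corners: x^2y^11, x^4y^9, x^6y^8, x^13y^7, x^15y^5, x^16y^3, x^21y^2
Socle dim=7


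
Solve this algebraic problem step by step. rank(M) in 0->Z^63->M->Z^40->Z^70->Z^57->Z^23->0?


Alt sum=0:
(-1)^0*63 + (-1)^1*? + (-1)^2*40 + (-1)^3*70 + (-1)^4*57 + (-1)^5*23=0
rank(M)=67


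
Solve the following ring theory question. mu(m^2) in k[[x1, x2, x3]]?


C(n+d-1,d)=C(4,2)=6


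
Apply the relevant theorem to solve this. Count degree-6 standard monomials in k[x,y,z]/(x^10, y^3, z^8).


Need i<10, j<3, k<8 with i+j+k=6.
For each i, j ranges over max(0,6-i-7)..min(2,6-i):
  i=0: j in [0,2] -> 3
  i=1: j in [0,2] -> 3
  i=2: j in [0,2] -> 3
  i=3: j in [0,2] -> 3
  i=4: j in [0,2] -> 3
  i=5: j in [0,1] -> 2
  i=6: j in [0,0] -> 1
H(6) = 3+3+3+3+3+2+1 = 18


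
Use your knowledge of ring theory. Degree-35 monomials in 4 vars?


C(d+n-1,n-1)=C(38,3)=8436


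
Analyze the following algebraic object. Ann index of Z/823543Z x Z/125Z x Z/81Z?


Exponent = lcm of the cyclic orders; pairwise coprime => product.
7^7*5^3*3^4=823543*125*81=8338372875


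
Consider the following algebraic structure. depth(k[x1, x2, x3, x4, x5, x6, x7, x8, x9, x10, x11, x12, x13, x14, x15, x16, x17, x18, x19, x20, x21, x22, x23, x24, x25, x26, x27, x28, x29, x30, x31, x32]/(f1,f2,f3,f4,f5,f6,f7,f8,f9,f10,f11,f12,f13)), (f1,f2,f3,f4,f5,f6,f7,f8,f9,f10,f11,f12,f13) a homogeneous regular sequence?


depth(R)=32
depth(R/I)=32-13=19


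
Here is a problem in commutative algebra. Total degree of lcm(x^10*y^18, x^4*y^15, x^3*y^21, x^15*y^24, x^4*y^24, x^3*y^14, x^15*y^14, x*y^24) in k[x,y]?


lcm = componentwise max:
x: max(10,4,3,15,4,3,15,1)=15
y: max(18,15,21,24,24,14,14,24)=24
Total=15+24=39


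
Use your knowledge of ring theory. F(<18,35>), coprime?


gcd(18,35)=1 => F=ab-a-b=18*35-18-35=630-53=577


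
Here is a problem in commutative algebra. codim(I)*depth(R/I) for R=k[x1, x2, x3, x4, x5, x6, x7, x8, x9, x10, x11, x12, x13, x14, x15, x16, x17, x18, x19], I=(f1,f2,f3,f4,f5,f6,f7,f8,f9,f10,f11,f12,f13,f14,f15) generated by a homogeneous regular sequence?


codim=15, depth=dim(R/I)=19-15=4
Product=15*4=60


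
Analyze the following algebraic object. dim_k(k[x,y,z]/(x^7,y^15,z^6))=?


Basis: x^iy^jz^k, i<7,j<15,k<6
7*15*6=630


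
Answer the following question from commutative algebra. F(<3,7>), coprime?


gcd(3,7)=1 => F=ab-a-b=3*7-3-7=21-10=11


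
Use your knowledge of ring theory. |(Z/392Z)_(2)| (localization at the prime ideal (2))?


2-primary part: 392=2^3*49
Size=2^3=8


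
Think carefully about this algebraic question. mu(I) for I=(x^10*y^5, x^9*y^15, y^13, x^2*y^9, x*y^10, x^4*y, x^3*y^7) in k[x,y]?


Remove redundant (divisible by others).
x^9*y^15 redundant.
x^10*y^5 redundant.
Min: x^4*y, x^3*y^7, x^2*y^9, x*y^10, y^13
Count=5


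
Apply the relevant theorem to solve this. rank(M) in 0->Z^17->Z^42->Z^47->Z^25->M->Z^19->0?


Alt sum=0:
(-1)^0*17 + (-1)^1*42 + (-1)^2*47 + (-1)^3*25 + (-1)^4*? + (-1)^5*19=0
rank(M)=22


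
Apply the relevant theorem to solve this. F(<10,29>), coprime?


gcd(10,29)=1 => F=ab-a-b=10*29-10-29=290-39=251


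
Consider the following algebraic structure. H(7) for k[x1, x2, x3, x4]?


C(d+n-1,n-1)=C(10,3)=120


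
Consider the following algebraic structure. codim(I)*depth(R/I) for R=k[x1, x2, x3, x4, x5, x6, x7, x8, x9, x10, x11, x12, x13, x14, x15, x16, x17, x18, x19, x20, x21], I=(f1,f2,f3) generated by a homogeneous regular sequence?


codim=3, depth=dim(R/I)=21-3=18
Product=3*18=54
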